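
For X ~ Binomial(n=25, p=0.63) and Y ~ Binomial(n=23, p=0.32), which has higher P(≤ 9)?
Y has higher probability (P(Y ≤ 9) = 0.8313 > P(X ≤ 9) = 0.0056)

Compute P(≤ 9) for each distribution:

X ~ Binomial(n=25, p=0.63):
P(X ≤ 9) = 0.0056

Y ~ Binomial(n=23, p=0.32):
P(Y ≤ 9) = 0.8313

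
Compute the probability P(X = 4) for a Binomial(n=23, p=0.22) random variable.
0.184789

We have X ~ Binomial(n=23, p=0.22).

For a Binomial distribution, the PMF gives us the probability of each outcome.

Using the PMF formula:
P(X = 4) = 0.184789

Rounded to 4 decimal places: 0.1848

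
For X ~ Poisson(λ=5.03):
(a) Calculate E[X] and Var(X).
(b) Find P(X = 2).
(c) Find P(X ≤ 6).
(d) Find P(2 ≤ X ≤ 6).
(a) E[X] = 5.0300, Var(X) = 5.0300
(b) P(X = 2) = 0.082719
(c) P(X ≤ 6) = 0.757784
(d) P(2 ≤ X ≤ 6) = 0.718355

We have X ~ Poisson(λ=5.03).

(a) Moments:
E[X] = 5.0300
Var(X) = 5.0300
σ = √Var(X) = 2.2428

(b) Point probability using PMF:
P(X = 2) = 0.082719

(c) Cumulative probability using CDF:
P(X ≤ 6) = F(6) = 0.757784

(d) Range probability:
P(2 ≤ X ≤ 6) = P(X ≤ 6) - P(X ≤ 1)
                   = F(6) - F(1)
                   = 0.757784 - 0.039429
                   = 0.718355

This means approximately 71.8% of outcomes fall in the interval [2, 6].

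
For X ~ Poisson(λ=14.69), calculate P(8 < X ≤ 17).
0.730632

We have X ~ Poisson(λ=14.69).

To find P(8 < X ≤ 17), we use:
P(8 < X ≤ 17) = P(X ≤ 17) - P(X ≤ 8)
                 = F(17) - F(8)
                 = 0.774560 - 0.043928
                 = 0.730632

So there's approximately a 73.1% chance that X falls in this range.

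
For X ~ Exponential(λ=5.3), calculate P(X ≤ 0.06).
0.272397

We have X ~ Exponential(λ=5.3).

The CDF gives us P(X ≤ k).

Using the CDF:
P(X ≤ 0.06) = 0.272397

This means there's approximately a 27.2% chance that X is at most 0.06.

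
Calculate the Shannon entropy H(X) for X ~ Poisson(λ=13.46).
2.7124 nats

We have X ~ Poisson(λ=13.46).

The Shannon entropy measures the uncertainty or information content of the distribution.

For a Poisson distribution with λ=13.46:
H(X) = 2.7124 nats

(In bits, this would be 3.9131 bits.)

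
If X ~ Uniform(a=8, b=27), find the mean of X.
17.5000

We have X ~ Uniform(a=8, b=27).

For a Uniform distribution with a=8, b=27:
E[X] = 17.5000

This is the expected (average) value of X.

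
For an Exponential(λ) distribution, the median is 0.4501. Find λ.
λ = 1.5400

For X ~ Exponential(λ), the CDF is F(x) = 1 - e^(-λx).
The median m satisfies F(m) = 0.5:
1 - e^(-λm) = 0.5
e^(-λm) = 0.5
λm = ln(2)
m = ln(2) / λ

Given m = 0.4501:
λ = ln(2) / 0.4501 = 0.693147 / 0.4501 = 1.5400

Verification: ln(2) / 1.5400 = 0.4501 ✓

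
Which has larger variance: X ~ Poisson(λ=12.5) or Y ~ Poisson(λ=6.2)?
X has larger variance (12.5000 > 6.2000)

Compute the variance for each distribution:

X ~ Poisson(λ=12.5):
Var(X) = 12.5000

Y ~ Poisson(λ=6.2):
Var(Y) = 6.2000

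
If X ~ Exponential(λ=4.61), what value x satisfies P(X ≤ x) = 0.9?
0.4995

We have X ~ Exponential(λ=4.61).

We want to find x such that P(X ≤ x) = 0.9.

This is the 90th percentile, which means 90% of values fall below this point.

Using the inverse CDF (quantile function):
x = F⁻¹(0.9) = 0.4995

Verification: P(X ≤ 0.4995) = 0.9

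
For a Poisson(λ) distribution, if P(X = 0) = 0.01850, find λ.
λ = 3.9900

For a Poisson(λ) distribution, the PMF at 0 is:
P(X = 0) = λ^0 e^(-λ) / 0! = e^(-λ)

Given P(X = 0) = 0.01850:
e^(-λ) = 0.01850
-λ = ln(0.01850)
λ = -ln(0.01850) = 3.9900

Verification: e^(-3.9900) = 0.01850 ✓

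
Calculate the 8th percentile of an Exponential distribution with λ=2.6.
0.0321

We have X ~ Exponential(λ=2.6).

We want to find x such that P(X ≤ x) = 0.08.

This is the 8th percentile, which means 8% of values fall below this point.

Using the inverse CDF (quantile function):
x = F⁻¹(0.08) = 0.0321

Verification: P(X ≤ 0.0321) = 0.08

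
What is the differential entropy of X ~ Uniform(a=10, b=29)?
2.9444 nats

We have X ~ Uniform(a=10, b=29).

The differential entropy measures the uncertainty or information content of the distribution.

For a Uniform distribution with a=10, b=29:
h(X) = 2.9444 nats

(In bits, this would be 4.2479 bits.)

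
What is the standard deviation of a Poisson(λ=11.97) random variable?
3.4598

We have X ~ Poisson(λ=11.97).

For a Poisson distribution with λ=11.97:
σ = √Var(X) = 3.4598

The standard deviation is the square root of the variance.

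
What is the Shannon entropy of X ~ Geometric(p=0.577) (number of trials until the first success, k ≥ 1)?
1.1807 nats

We have X ~ Geometric(p=0.577) (number of trials until the first success, k ≥ 1).

The Shannon entropy measures the uncertainty or information content of the distribution.

For a Geometric distribution with p=0.577 (number of trials until the first success, k ≥ 1):
H(X) = 1.1807 nats

(In bits, this would be 1.7033 bits.)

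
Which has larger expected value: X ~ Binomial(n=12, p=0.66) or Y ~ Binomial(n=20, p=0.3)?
X has larger mean (7.9200 > 6.0000)

Compute the expected value for each distribution:

X ~ Binomial(n=12, p=0.66):
E[X] = 7.9200

Y ~ Binomial(n=20, p=0.3):
E[Y] = 6.0000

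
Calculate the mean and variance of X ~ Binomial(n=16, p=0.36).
E[X] = 5.7600, Var(X) = 3.6864

We have X ~ Binomial(n=16, p=0.36).

For a Binomial distribution with n=16, p=0.36:

Expected value:
E[X] = 5.7600

Variance:
Var(X) = 3.6864

Standard deviation:
σ = √Var(X) = 1.9200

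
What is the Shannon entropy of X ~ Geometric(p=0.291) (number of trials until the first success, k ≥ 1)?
2.0723 nats

We have X ~ Geometric(p=0.291) (number of trials until the first success, k ≥ 1).

The Shannon entropy measures the uncertainty or information content of the distribution.

For a Geometric distribution with p=0.291 (number of trials until the first success, k ≥ 1):
H(X) = 2.0723 nats

(In bits, this would be 2.9897 bits.)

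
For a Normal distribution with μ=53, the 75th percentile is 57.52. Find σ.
σ = 6.7014

For X ~ Normal(μ, σ), the p-th percentile satisfies x = μ + z_p × σ,
where z_p = Φ⁻¹(p) is the standard normal quantile.

Step 1: z_{0.75} = Φ⁻¹(0.75) = 0.6745

Step 2: Solve for σ:
57.52 = 53 + 0.6745 × σ
σ = (57.52 - 53) / 0.6745
σ = 4.52 / 0.6745
σ = 6.7014

Verification: μ + z × σ = 53 + 0.6745 × 6.7014 = 57.52 ✓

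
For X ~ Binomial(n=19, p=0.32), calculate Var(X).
4.1344

We have X ~ Binomial(n=19, p=0.32).

For a Binomial distribution with n=19, p=0.32:
Var(X) = 4.1344

The variance measures the spread of the distribution around the mean.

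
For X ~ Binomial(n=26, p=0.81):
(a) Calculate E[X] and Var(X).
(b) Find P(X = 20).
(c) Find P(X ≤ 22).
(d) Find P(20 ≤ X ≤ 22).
(a) E[X] = 21.0600, Var(X) = 4.0014
(b) P(X = 20) = 0.160097
(c) P(X ≤ 22) = 0.755631
(d) P(20 ≤ X ≤ 22) = 0.544044

We have X ~ Binomial(n=26, p=0.81).

(a) Moments:
E[X] = 21.0600
Var(X) = 4.0014
σ = √Var(X) = 2.0003

(b) Point probability using PMF:
P(X = 20) = 0.160097

(c) Cumulative probability using CDF:
P(X ≤ 22) = F(22) = 0.755631

(d) Range probability:
P(20 ≤ X ≤ 22) = P(X ≤ 22) - P(X ≤ 19)
                   = F(22) - F(19)
                   = 0.755631 - 0.211587
                   = 0.544044

This means approximately 54.4% of outcomes fall in the interval [20, 22].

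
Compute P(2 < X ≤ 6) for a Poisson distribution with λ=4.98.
0.638755

We have X ~ Poisson(λ=4.98).

To find P(2 < X ≤ 6), we use:
P(2 < X ≤ 6) = P(X ≤ 6) - P(X ≤ 2)
                 = F(6) - F(2)
                 = 0.765102 - 0.126347
                 = 0.638755

So there's approximately a 63.9% chance that X falls in this range.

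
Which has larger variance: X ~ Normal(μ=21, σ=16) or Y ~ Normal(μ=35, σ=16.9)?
Y has larger variance (285.6100 > 256.0000)

Compute the variance for each distribution:

X ~ Normal(μ=21, σ=16):
Var(X) = 256.0000

Y ~ Normal(μ=35, σ=16.9):
Var(Y) = 285.6100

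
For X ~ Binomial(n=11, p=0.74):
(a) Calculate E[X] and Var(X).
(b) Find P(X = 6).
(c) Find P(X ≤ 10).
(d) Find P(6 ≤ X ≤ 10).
(a) E[X] = 8.1400, Var(X) = 2.1164
(b) P(X = 6) = 0.090136
(c) P(X ≤ 10) = 0.963562
(d) P(6 ≤ X ≤ 10) = 0.922373

We have X ~ Binomial(n=11, p=0.74).

(a) Moments:
E[X] = 8.1400
Var(X) = 2.1164
σ = √Var(X) = 1.4548

(b) Point probability using PMF:
P(X = 6) = 0.090136

(c) Cumulative probability using CDF:
P(X ≤ 10) = F(10) = 0.963562

(d) Range probability:
P(6 ≤ X ≤ 10) = P(X ≤ 10) - P(X ≤ 5)
                   = F(10) - F(5)
                   = 0.963562 - 0.041189
                   = 0.922373

This means approximately 92.2% of outcomes fall in the interval [6, 10].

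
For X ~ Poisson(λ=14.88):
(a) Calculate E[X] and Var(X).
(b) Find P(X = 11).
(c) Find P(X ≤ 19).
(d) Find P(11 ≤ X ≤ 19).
(a) E[X] = 14.8800, Var(X) = 14.8800
(b) P(X = 11) = 0.068419
(c) P(X ≤ 19) = 0.881801
(d) P(11 ≤ X ≤ 19) = 0.757386

We have X ~ Poisson(λ=14.88).

(a) Moments:
E[X] = 14.8800
Var(X) = 14.8800
σ = √Var(X) = 3.8575

(b) Point probability using PMF:
P(X = 11) = 0.068419

(c) Cumulative probability using CDF:
P(X ≤ 19) = F(19) = 0.881801

(d) Range probability:
P(11 ≤ X ≤ 19) = P(X ≤ 19) - P(X ≤ 10)
                   = F(19) - F(10)
                   = 0.881801 - 0.124415
                   = 0.757386

This means approximately 75.7% of outcomes fall in the interval [11, 19].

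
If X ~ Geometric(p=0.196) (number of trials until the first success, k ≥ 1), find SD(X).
4.5748

We have X ~ Geometric(p=0.196) (number of trials until the first success, k ≥ 1).

For a Geometric distribution with p=0.196 (number of trials until the first success, k ≥ 1):
σ = √Var(X) = 4.5748

The standard deviation is the square root of the variance.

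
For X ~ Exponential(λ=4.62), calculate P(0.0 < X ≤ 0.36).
0.810468

We have X ~ Exponential(λ=4.62).

To find P(0.0 < X ≤ 0.36), we use:
P(0.0 < X ≤ 0.36) = P(X ≤ 0.36) - P(X ≤ 0.0)
                 = F(0.36) - F(0.0)
                 = 0.810468 - 0.000000
                 = 0.810468

So there's approximately a 81.0% chance that X falls in this range.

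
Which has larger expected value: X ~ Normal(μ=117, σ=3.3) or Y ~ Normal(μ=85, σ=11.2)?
X has larger mean (117.0000 > 85.0000)

Compute the expected value for each distribution:

X ~ Normal(μ=117, σ=3.3):
E[X] = 117.0000

Y ~ Normal(μ=85, σ=11.2):
E[Y] = 85.0000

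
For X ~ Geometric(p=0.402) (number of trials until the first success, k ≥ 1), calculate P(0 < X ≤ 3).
0.786153

We have X ~ Geometric(p=0.402) (number of trials until the first success, k ≥ 1).

To find P(0 < X ≤ 3), we use:
P(0 < X ≤ 3) = P(X ≤ 3) - P(X ≤ 0)
                 = F(3) - F(0)
                 = 0.786153 - 0.000000
                 = 0.786153

So there's approximately a 78.6% chance that X falls in this range.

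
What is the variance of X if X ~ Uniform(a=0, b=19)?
30.0833

We have X ~ Uniform(a=0, b=19).

For a Uniform distribution with a=0, b=19:
Var(X) = 30.0833

The variance measures the spread of the distribution around the mean.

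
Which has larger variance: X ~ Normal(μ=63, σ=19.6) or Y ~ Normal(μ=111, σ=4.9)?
X has larger variance (384.1600 > 24.0100)

Compute the variance for each distribution:

X ~ Normal(μ=63, σ=19.6):
Var(X) = 384.1600

Y ~ Normal(μ=111, σ=4.9):
Var(Y) = 24.0100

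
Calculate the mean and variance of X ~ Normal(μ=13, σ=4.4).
E[X] = 13.0000, Var(X) = 19.3600

We have X ~ Normal(μ=13, σ=4.4).

For a Normal distribution with μ=13, σ=4.4:

Expected value:
E[X] = 13.0000

Variance:
Var(X) = 19.3600

Standard deviation:
σ = √Var(X) = 4.4000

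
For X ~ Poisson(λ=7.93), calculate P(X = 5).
0.094022

We have X ~ Poisson(λ=7.93).

For a Poisson distribution, the PMF gives us the probability of each outcome.

Using the PMF formula:
P(X = 5) = 0.094022

Rounded to 4 decimal places: 0.0940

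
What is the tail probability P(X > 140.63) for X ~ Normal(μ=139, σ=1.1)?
0.069194

We have X ~ Normal(μ=139, σ=1.1).

P(X > 140.63) = 1 - P(X ≤ 140.63)
                = 1 - F(140.63)
                = 1 - 0.930806
                = 0.069194

So there's approximately a 6.9% chance that X exceeds 140.63.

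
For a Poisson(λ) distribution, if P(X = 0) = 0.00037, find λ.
λ = 7.9020

For a Poisson(λ) distribution, the PMF at 0 is:
P(X = 0) = λ^0 e^(-λ) / 0! = e^(-λ)

Given P(X = 0) = 0.00037:
e^(-λ) = 0.00037
-λ = ln(0.00037)
λ = -ln(0.00037) = 7.9020

Verification: e^(-7.9020) = 0.00037 ✓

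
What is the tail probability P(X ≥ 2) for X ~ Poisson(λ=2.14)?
0.630564

We have X ~ Poisson(λ=2.14).

For discrete distributions, P(X ≥ 2) = 1 - P(X ≤ 1).

P(X ≤ 1) = 0.369436
P(X ≥ 2) = 1 - 0.369436 = 0.630564

So there's approximately a 63.1% chance that X is at least 2.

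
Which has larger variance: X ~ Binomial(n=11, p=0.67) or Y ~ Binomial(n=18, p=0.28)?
Y has larger variance (3.6288 > 2.4321)

Compute the variance for each distribution:

X ~ Binomial(n=11, p=0.67):
Var(X) = 2.4321

Y ~ Binomial(n=18, p=0.28):
Var(Y) = 3.6288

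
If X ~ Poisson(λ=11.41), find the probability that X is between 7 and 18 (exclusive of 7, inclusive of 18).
0.856917

We have X ~ Poisson(λ=11.41).

To find P(7 < X ≤ 18), we use:
P(7 < X ≤ 18) = P(X ≤ 18) - P(X ≤ 7)
                 = F(18) - F(7)
                 = 0.975548 - 0.118632
                 = 0.856917

So there's approximately a 85.7% chance that X falls in this range.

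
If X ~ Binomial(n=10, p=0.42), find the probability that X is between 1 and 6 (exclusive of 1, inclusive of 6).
0.893332

We have X ~ Binomial(n=10, p=0.42).

To find P(1 < X ≤ 6), we use:
P(1 < X ≤ 6) = P(X ≤ 6) - P(X ≤ 1)
                 = F(6) - F(1)
                 = 0.928836 - 0.035504
                 = 0.893332

So there's approximately a 89.3% chance that X falls in this range.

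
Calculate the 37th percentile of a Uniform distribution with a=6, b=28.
14.1400

We have X ~ Uniform(a=6, b=28).

We want to find x such that P(X ≤ x) = 0.37.

This is the 37th percentile, which means 37% of values fall below this point.

Using the inverse CDF (quantile function):
x = F⁻¹(0.37) = 14.1400

Verification: P(X ≤ 14.1400) = 0.37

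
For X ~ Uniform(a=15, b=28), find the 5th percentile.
15.6500

We have X ~ Uniform(a=15, b=28).

We want to find x such that P(X ≤ x) = 0.05.

This is the 5th percentile, which means 5% of values fall below this point.

Using the inverse CDF (quantile function):
x = F⁻¹(0.05) = 15.6500

Verification: P(X ≤ 15.6500) = 0.05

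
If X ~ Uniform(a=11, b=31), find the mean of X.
21.0000

We have X ~ Uniform(a=11, b=31).

For a Uniform distribution with a=11, b=31:
E[X] = 21.0000

This is the expected (average) value of X.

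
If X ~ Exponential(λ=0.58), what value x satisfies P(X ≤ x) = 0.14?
0.2600

We have X ~ Exponential(λ=0.58).

We want to find x such that P(X ≤ x) = 0.14.

This is the 14th percentile, which means 14% of values fall below this point.

Using the inverse CDF (quantile function):
x = F⁻¹(0.14) = 0.2600

Verification: P(X ≤ 0.2600) = 0.14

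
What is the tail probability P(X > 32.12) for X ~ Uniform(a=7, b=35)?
0.102857

We have X ~ Uniform(a=7, b=35).

P(X > 32.12) = 1 - P(X ≤ 32.12)
                = 1 - F(32.12)
                = 1 - 0.897143
                = 0.102857

So there's approximately a 10.3% chance that X exceeds 32.12.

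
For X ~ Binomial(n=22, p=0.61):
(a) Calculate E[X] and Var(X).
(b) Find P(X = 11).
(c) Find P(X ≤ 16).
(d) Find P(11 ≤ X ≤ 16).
(a) E[X] = 13.4200, Var(X) = 5.2338
(b) P(X = 11) = 0.097453
(c) P(X ≤ 16) = 0.913898
(d) P(11 ≤ X ≤ 16) = 0.811814

We have X ~ Binomial(n=22, p=0.61).

(a) Moments:
E[X] = 13.4200
Var(X) = 5.2338
σ = √Var(X) = 2.2877

(b) Point probability using PMF:
P(X = 11) = 0.097453

(c) Cumulative probability using CDF:
P(X ≤ 16) = F(16) = 0.913898

(d) Range probability:
P(11 ≤ X ≤ 16) = P(X ≤ 16) - P(X ≤ 10)
                   = F(16) - F(10)
                   = 0.913898 - 0.102084
                   = 0.811814

This means approximately 81.2% of outcomes fall in the interval [11, 16].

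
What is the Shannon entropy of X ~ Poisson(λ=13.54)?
2.7154 nats

We have X ~ Poisson(λ=13.54).

The Shannon entropy measures the uncertainty or information content of the distribution.

For a Poisson distribution with λ=13.54:
H(X) = 2.7154 nats

(In bits, this would be 3.9174 bits.)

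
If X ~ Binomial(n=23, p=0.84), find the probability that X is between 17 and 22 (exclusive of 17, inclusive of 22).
0.832067

We have X ~ Binomial(n=23, p=0.84).

To find P(17 < X ≤ 22), we use:
P(17 < X ≤ 22) = P(X ≤ 22) - P(X ≤ 17)
                 = F(22) - F(17)
                 = 0.981869 - 0.149802
                 = 0.832067

So there's approximately a 83.2% chance that X falls in this range.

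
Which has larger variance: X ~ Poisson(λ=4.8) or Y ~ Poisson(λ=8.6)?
Y has larger variance (8.6000 > 4.8000)

Compute the variance for each distribution:

X ~ Poisson(λ=4.8):
Var(X) = 4.8000

Y ~ Poisson(λ=8.6):
Var(Y) = 8.6000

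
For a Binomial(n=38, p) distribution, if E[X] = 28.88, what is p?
p = 0.76

For a Binomial(n, p) distribution:
E[X] = n × p

Given n = 38 and E[X] = 28.88:
28.88 = 38 × p
p = 28.88 / 38 = 0.76

Verification: Binomial(38, 0.76) has E[X] = 28.88 ✓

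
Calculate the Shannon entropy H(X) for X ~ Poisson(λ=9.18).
2.5178 nats

We have X ~ Poisson(λ=9.18).

The Shannon entropy measures the uncertainty or information content of the distribution.

For a Poisson distribution with λ=9.18:
H(X) = 2.5178 nats

(In bits, this would be 3.6324 bits.)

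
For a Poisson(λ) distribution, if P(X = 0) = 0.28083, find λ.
λ = 1.2700

For a Poisson(λ) distribution, the PMF at 0 is:
P(X = 0) = λ^0 e^(-λ) / 0! = e^(-λ)

Given P(X = 0) = 0.28083:
e^(-λ) = 0.28083
-λ = ln(0.28083)
λ = -ln(0.28083) = 1.2700

Verification: e^(-1.2700) = 0.28083 ✓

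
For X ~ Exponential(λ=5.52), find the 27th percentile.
0.0570

We have X ~ Exponential(λ=5.52).

We want to find x such that P(X ≤ x) = 0.27.

This is the 27th percentile, which means 27% of values fall below this point.

Using the inverse CDF (quantile function):
x = F⁻¹(0.27) = 0.0570

Verification: P(X ≤ 0.0570) = 0.27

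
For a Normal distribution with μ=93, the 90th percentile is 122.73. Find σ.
σ = 23.1984

For X ~ Normal(μ, σ), the p-th percentile satisfies x = μ + z_p × σ,
where z_p = Φ⁻¹(p) is the standard normal quantile.

Step 1: z_{0.9} = Φ⁻¹(0.9) = 1.2816

Step 2: Solve for σ:
122.73 = 93 + 1.2816 × σ
σ = (122.73 - 93) / 1.2816
σ = 29.73 / 1.2816
σ = 23.1984

Verification: μ + z × σ = 93 + 1.2816 × 23.1984 = 122.73 ✓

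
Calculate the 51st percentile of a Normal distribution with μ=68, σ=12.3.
68.3083

We have X ~ Normal(μ=68, σ=12.3).

We want to find x such that P(X ≤ x) = 0.51.

This is the 51st percentile, which means 51% of values fall below this point.

Using the inverse CDF (quantile function):
x = F⁻¹(0.51) = 68.3083

Verification: P(X ≤ 68.3083) = 0.51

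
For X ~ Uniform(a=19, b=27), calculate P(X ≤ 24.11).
0.638750

We have X ~ Uniform(a=19, b=27).

The CDF gives us P(X ≤ k).

Using the CDF:
P(X ≤ 24.11) = 0.638750

This means there's approximately a 63.9% chance that X is at most 24.11.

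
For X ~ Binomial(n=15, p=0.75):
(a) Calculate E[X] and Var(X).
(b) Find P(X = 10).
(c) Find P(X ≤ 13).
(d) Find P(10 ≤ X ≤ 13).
(a) E[X] = 11.2500, Var(X) = 2.8125
(b) P(X = 10) = 0.165146
(c) P(X ≤ 13) = 0.919819
(d) P(10 ≤ X ≤ 13) = 0.771451

We have X ~ Binomial(n=15, p=0.75).

(a) Moments:
E[X] = 11.2500
Var(X) = 2.8125
σ = √Var(X) = 1.6771

(b) Point probability using PMF:
P(X = 10) = 0.165146

(c) Cumulative probability using CDF:
P(X ≤ 13) = F(13) = 0.919819

(d) Range probability:
P(10 ≤ X ≤ 13) = P(X ≤ 13) - P(X ≤ 9)
                   = F(13) - F(9)
                   = 0.919819 - 0.148368
                   = 0.771451

This means approximately 77.1% of outcomes fall in the interval [10, 13].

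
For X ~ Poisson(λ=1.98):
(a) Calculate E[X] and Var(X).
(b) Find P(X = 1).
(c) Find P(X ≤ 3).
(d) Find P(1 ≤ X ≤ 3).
(a) E[X] = 1.9800, Var(X) = 1.9800
(b) P(X = 1) = 0.273377
(c) P(X ≤ 3) = 0.860714
(d) P(1 ≤ X ≤ 3) = 0.722645

We have X ~ Poisson(λ=1.98).

(a) Moments:
E[X] = 1.9800
Var(X) = 1.9800
σ = √Var(X) = 1.4071

(b) Point probability using PMF:
P(X = 1) = 0.273377

(c) Cumulative probability using CDF:
P(X ≤ 3) = F(3) = 0.860714

(d) Range probability:
P(1 ≤ X ≤ 3) = P(X ≤ 3) - P(X ≤ 0)
                   = F(3) - F(0)
                   = 0.860714 - 0.138069
                   = 0.722645

This means approximately 72.3% of outcomes fall in the interval [1, 3].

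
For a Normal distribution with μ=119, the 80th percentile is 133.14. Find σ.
σ = 16.8009

For X ~ Normal(μ, σ), the p-th percentile satisfies x = μ + z_p × σ,
where z_p = Φ⁻¹(p) is the standard normal quantile.

Step 1: z_{0.8} = Φ⁻¹(0.8) = 0.8416

Step 2: Solve for σ:
133.14 = 119 + 0.8416 × σ
σ = (133.14 - 119) / 0.8416
σ = 14.14 / 0.8416
σ = 16.8009

Verification: μ + z × σ = 119 + 0.8416 × 16.8009 = 133.14 ✓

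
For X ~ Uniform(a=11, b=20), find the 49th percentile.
15.4100

We have X ~ Uniform(a=11, b=20).

We want to find x such that P(X ≤ x) = 0.49.

This is the 49th percentile, which means 49% of values fall below this point.

Using the inverse CDF (quantile function):
x = F⁻¹(0.49) = 15.4100

Verification: P(X ≤ 15.4100) = 0.49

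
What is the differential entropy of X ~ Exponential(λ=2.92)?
-0.0716 nats

We have X ~ Exponential(λ=2.92).

The differential entropy measures the uncertainty or information content of the distribution.

For an Exponential distribution with λ=2.92:
h(X) = -0.0716 nats

(In bits, this would be -0.1033 bits.)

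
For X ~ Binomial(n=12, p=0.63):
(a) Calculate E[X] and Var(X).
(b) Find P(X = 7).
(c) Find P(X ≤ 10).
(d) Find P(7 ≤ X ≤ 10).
(a) E[X] = 7.5600, Var(X) = 2.7972
(b) P(X = 7) = 0.216330
(c) P(X ≤ 10) = 0.968540
(d) P(7 ≤ X ≤ 10) = 0.709757

We have X ~ Binomial(n=12, p=0.63).

(a) Moments:
E[X] = 7.5600
Var(X) = 2.7972
σ = √Var(X) = 1.6725

(b) Point probability using PMF:
P(X = 7) = 0.216330

(c) Cumulative probability using CDF:
P(X ≤ 10) = F(10) = 0.968540

(d) Range probability:
P(7 ≤ X ≤ 10) = P(X ≤ 10) - P(X ≤ 6)
                   = F(10) - F(6)
                   = 0.968540 - 0.258783
                   = 0.709757

This means approximately 71.0% of outcomes fall in the interval [7, 10].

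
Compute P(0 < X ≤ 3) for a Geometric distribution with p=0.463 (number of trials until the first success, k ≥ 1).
0.845146

We have X ~ Geometric(p=0.463) (number of trials until the first success, k ≥ 1).

To find P(0 < X ≤ 3), we use:
P(0 < X ≤ 3) = P(X ≤ 3) - P(X ≤ 0)
                 = F(3) - F(0)
                 = 0.845146 - 0.000000
                 = 0.845146

So there's approximately a 84.5% chance that X falls in this range.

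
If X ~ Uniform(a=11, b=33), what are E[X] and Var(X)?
E[X] = 22.0000, Var(X) = 40.3333

We have X ~ Uniform(a=11, b=33).

For a Uniform distribution with a=11, b=33:

Expected value:
E[X] = 22.0000

Variance:
Var(X) = 40.3333

Standard deviation:
σ = √Var(X) = 6.3509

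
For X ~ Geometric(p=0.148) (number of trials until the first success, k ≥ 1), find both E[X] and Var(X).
E[X] = 6.7568, Var(X) = 38.8970

We have X ~ Geometric(p=0.148) (number of trials until the first success, k ≥ 1).

For a Geometric distribution with p=0.148 (number of trials until the first success, k ≥ 1):

Expected value:
E[X] = 6.7568

Variance:
Var(X) = 38.8970

Standard deviation:
σ = √Var(X) = 6.2367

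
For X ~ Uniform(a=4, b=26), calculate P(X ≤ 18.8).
0.672727

We have X ~ Uniform(a=4, b=26).

The CDF gives us P(X ≤ k).

Using the CDF:
P(X ≤ 18.8) = 0.672727

This means there's approximately a 67.3% chance that X is at most 18.8.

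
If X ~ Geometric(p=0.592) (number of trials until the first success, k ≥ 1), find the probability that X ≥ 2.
0.408000

We have X ~ Geometric(p=0.592) (number of trials until the first success, k ≥ 1).

For discrete distributions, P(X ≥ 2) = 1 - P(X ≤ 1).

P(X ≤ 1) = 0.592000
P(X ≥ 2) = 1 - 0.592000 = 0.408000

So there's approximately a 40.8% chance that X is at least 2.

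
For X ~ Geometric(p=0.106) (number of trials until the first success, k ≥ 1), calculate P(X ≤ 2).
0.200764

We have X ~ Geometric(p=0.106) (number of trials until the first success, k ≥ 1).

The CDF gives us P(X ≤ k).

Using the CDF:
P(X ≤ 2) = 0.200764

This means there's approximately a 20.1% chance that X is at most 2.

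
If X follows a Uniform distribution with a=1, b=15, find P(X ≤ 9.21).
0.586429

We have X ~ Uniform(a=1, b=15).

The CDF gives us P(X ≤ k).

Using the CDF:
P(X ≤ 9.21) = 0.586429

This means there's approximately a 58.6% chance that X is at most 9.21.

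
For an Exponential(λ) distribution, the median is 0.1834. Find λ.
λ = 3.7794

For X ~ Exponential(λ), the CDF is F(x) = 1 - e^(-λx).
The median m satisfies F(m) = 0.5:
1 - e^(-λm) = 0.5
e^(-λm) = 0.5
λm = ln(2)
m = ln(2) / λ

Given m = 0.1834:
λ = ln(2) / 0.1834 = 0.693147 / 0.1834 = 3.7794

Verification: ln(2) / 3.7794 = 0.1834 ✓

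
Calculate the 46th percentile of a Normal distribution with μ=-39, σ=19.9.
-40.9986

We have X ~ Normal(μ=-39, σ=19.9).

We want to find x such that P(X ≤ x) = 0.46.

This is the 46th percentile, which means 46% of values fall below this point.

Using the inverse CDF (quantile function):
x = F⁻¹(0.46) = -40.9986

Verification: P(X ≤ -40.9986) = 0.46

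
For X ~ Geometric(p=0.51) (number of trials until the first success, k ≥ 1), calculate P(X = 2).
0.249900

We have X ~ Geometric(p=0.51) (number of trials until the first success, k ≥ 1).

For a Geometric distribution, the PMF gives us the probability of each outcome.

Using the PMF formula:
P(X = 2) = 0.249900

Rounded to 4 decimal places: 0.2499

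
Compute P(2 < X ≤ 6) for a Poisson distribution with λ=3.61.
0.624918

We have X ~ Poisson(λ=3.61).

To find P(2 < X ≤ 6), we use:
P(2 < X ≤ 6) = P(X ≤ 6) - P(X ≤ 2)
                 = F(6) - F(2)
                 = 0.925898 - 0.300980
                 = 0.624918

So there's approximately a 62.5% chance that X falls in this range.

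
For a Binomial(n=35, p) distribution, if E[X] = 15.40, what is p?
p = 0.44

For a Binomial(n, p) distribution:
E[X] = n × p

Given n = 35 and E[X] = 15.40:
15.40 = 35 × p
p = 15.40 / 35 = 0.44

Verification: Binomial(35, 0.44) has E[X] = 15.40 ✓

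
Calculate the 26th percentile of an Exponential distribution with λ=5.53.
0.0544

We have X ~ Exponential(λ=5.53).

We want to find x such that P(X ≤ x) = 0.26.

This is the 26th percentile, which means 26% of values fall below this point.

Using the inverse CDF (quantile function):
x = F⁻¹(0.26) = 0.0544

Verification: P(X ≤ 0.0544) = 0.26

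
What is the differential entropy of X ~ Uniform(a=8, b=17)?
2.1972 nats

We have X ~ Uniform(a=8, b=17).

The differential entropy measures the uncertainty or information content of the distribution.

For a Uniform distribution with a=8, b=17:
h(X) = 2.1972 nats

(In bits, this would be 3.1699 bits.)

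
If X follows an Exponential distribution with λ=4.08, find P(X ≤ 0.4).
0.804462

We have X ~ Exponential(λ=4.08).

The CDF gives us P(X ≤ k).

Using the CDF:
P(X ≤ 0.4) = 0.804462

This means there's approximately a 80.4% chance that X is at most 0.4.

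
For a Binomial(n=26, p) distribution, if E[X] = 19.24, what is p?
p = 0.74

For a Binomial(n, p) distribution:
E[X] = n × p

Given n = 26 and E[X] = 19.24:
19.24 = 26 × p
p = 19.24 / 26 = 0.74

Verification: Binomial(26, 0.74) has E[X] = 19.24 ✓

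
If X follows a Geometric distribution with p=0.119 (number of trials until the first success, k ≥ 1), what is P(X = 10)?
0.038048

We have X ~ Geometric(p=0.119) (number of trials until the first success, k ≥ 1).

For a Geometric distribution, the PMF gives us the probability of each outcome.

Using the PMF formula:
P(X = 10) = 0.038048

Rounded to 4 decimal places: 0.0380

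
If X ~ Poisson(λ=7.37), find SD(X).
2.7148

We have X ~ Poisson(λ=7.37).

For a Poisson distribution with λ=7.37:
σ = √Var(X) = 2.7148

The standard deviation is the square root of the variance.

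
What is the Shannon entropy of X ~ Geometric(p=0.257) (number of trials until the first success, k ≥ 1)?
2.2175 nats

We have X ~ Geometric(p=0.257) (number of trials until the first success, k ≥ 1).

The Shannon entropy measures the uncertainty or information content of the distribution.

For a Geometric distribution with p=0.257 (number of trials until the first success, k ≥ 1):
H(X) = 2.2175 nats

(In bits, this would be 3.1992 bits.)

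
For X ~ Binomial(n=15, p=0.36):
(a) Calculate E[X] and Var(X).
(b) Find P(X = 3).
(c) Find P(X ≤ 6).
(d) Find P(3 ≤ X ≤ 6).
(a) E[X] = 5.4000, Var(X) = 3.4560
(b) P(X = 3) = 0.100249
(c) P(X ≤ 6) = 0.727840
(d) P(3 ≤ X ≤ 6) = 0.675029

We have X ~ Binomial(n=15, p=0.36).

(a) Moments:
E[X] = 5.4000
Var(X) = 3.4560
σ = √Var(X) = 1.8590

(b) Point probability using PMF:
P(X = 3) = 0.100249

(c) Cumulative probability using CDF:
P(X ≤ 6) = F(6) = 0.727840

(d) Range probability:
P(3 ≤ X ≤ 6) = P(X ≤ 6) - P(X ≤ 2)
                   = F(6) - F(2)
                   = 0.727840 - 0.052811
                   = 0.675029

This means approximately 67.5% of outcomes fall in the interval [3, 6].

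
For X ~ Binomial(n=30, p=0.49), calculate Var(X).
7.4970

We have X ~ Binomial(n=30, p=0.49).

For a Binomial distribution with n=30, p=0.49:
Var(X) = 7.4970

The variance measures the spread of the distribution around the mean.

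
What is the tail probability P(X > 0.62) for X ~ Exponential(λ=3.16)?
0.140971

We have X ~ Exponential(λ=3.16).

P(X > 0.62) = 1 - P(X ≤ 0.62)
                = 1 - F(0.62)
                = 1 - 0.859029
                = 0.140971

So there's approximately a 14.1% chance that X exceeds 0.62.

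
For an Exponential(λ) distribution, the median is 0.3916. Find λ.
λ = 1.7700

For X ~ Exponential(λ), the CDF is F(x) = 1 - e^(-λx).
The median m satisfies F(m) = 0.5:
1 - e^(-λm) = 0.5
e^(-λm) = 0.5
λm = ln(2)
m = ln(2) / λ

Given m = 0.3916:
λ = ln(2) / 0.3916 = 0.693147 / 0.3916 = 1.7700

Verification: ln(2) / 1.7700 = 0.3916 ✓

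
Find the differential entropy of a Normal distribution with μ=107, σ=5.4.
3.1053 nats

We have X ~ Normal(μ=107, σ=5.4).

The differential entropy measures the uncertainty or information content of the distribution.

For a Normal distribution with μ=107, σ=5.4:
h(X) = 3.1053 nats

(In bits, this would be 4.4801 bits.)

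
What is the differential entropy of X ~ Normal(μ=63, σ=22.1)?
4.5145 nats

We have X ~ Normal(μ=63, σ=22.1).

The differential entropy measures the uncertainty or information content of the distribution.

For a Normal distribution with μ=63, σ=22.1:
h(X) = 4.5145 nats

(In bits, this would be 6.5131 bits.)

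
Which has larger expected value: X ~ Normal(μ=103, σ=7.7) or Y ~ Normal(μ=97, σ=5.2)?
X has larger mean (103.0000 > 97.0000)

Compute the expected value for each distribution:

X ~ Normal(μ=103, σ=7.7):
E[X] = 103.0000

Y ~ Normal(μ=97, σ=5.2):
E[Y] = 97.0000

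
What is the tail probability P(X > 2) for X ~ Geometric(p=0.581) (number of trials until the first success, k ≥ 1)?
0.175561

We have X ~ Geometric(p=0.581) (number of trials until the first success, k ≥ 1).

P(X > 2) = 1 - P(X ≤ 2)
                = 1 - F(2)
                = 1 - 0.824439
                = 0.175561

So there's approximately a 17.6% chance that X exceeds 2.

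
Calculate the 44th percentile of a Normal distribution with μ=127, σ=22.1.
123.6636

We have X ~ Normal(μ=127, σ=22.1).

We want to find x such that P(X ≤ x) = 0.44.

This is the 44th percentile, which means 44% of values fall below this point.

Using the inverse CDF (quantile function):
x = F⁻¹(0.44) = 123.6636

Verification: P(X ≤ 123.6636) = 0.44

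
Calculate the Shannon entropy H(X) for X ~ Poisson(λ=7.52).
2.4157 nats

We have X ~ Poisson(λ=7.52).

The Shannon entropy measures the uncertainty or information content of the distribution.

For a Poisson distribution with λ=7.52:
H(X) = 2.4157 nats

(In bits, this would be 3.4851 bits.)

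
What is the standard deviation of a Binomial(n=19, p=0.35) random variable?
2.0791

We have X ~ Binomial(n=19, p=0.35).

For a Binomial distribution with n=19, p=0.35:
σ = √Var(X) = 2.0791

The standard deviation is the square root of the variance.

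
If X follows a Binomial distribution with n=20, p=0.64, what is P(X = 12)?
0.167821

We have X ~ Binomial(n=20, p=0.64).

For a Binomial distribution, the PMF gives us the probability of each outcome.

Using the PMF formula:
P(X = 12) = 0.167821

Rounded to 4 decimal places: 0.1678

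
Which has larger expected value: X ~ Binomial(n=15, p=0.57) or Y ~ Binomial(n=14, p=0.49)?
X has larger mean (8.5500 > 6.8600)

Compute the expected value for each distribution:

X ~ Binomial(n=15, p=0.57):
E[X] = 8.5500

Y ~ Binomial(n=14, p=0.49):
E[Y] = 6.8600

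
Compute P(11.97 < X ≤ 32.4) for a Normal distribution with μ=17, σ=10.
0.630738

We have X ~ Normal(μ=17, σ=10).

To find P(11.97 < X ≤ 32.4), we use:
P(11.97 < X ≤ 32.4) = P(X ≤ 32.4) - P(X ≤ 11.97)
                 = F(32.4) - F(11.97)
                 = 0.938220 - 0.307482
                 = 0.630738

So there's approximately a 63.1% chance that X falls in this range.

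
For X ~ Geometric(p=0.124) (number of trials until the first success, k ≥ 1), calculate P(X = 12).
0.028905

We have X ~ Geometric(p=0.124) (number of trials until the first success, k ≥ 1).

For a Geometric distribution, the PMF gives us the probability of each outcome.

Using the PMF formula:
P(X = 12) = 0.028905

Rounded to 4 decimal places: 0.0289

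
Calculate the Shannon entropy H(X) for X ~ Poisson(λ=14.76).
2.7590 nats

We have X ~ Poisson(λ=14.76).

The Shannon entropy measures the uncertainty or information content of the distribution.

For a Poisson distribution with λ=14.76:
H(X) = 2.7590 nats

(In bits, this would be 3.9805 bits.)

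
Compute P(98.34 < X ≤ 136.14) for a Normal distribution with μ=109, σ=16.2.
0.697802

We have X ~ Normal(μ=109, σ=16.2).

To find P(98.34 < X ≤ 136.14), we use:
P(98.34 < X ≤ 136.14) = P(X ≤ 136.14) - P(X ≤ 98.34)
                 = F(136.14) - F(98.34)
                 = 0.953063 - 0.255261
                 = 0.697802

So there's approximately a 69.8% chance that X falls in this range.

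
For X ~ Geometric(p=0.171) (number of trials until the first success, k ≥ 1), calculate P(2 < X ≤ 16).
0.637482

We have X ~ Geometric(p=0.171) (number of trials until the first success, k ≥ 1).

To find P(2 < X ≤ 16), we use:
P(2 < X ≤ 16) = P(X ≤ 16) - P(X ≤ 2)
                 = F(16) - F(2)
                 = 0.950241 - 0.312759
                 = 0.637482

So there's approximately a 63.7% chance that X falls in this range.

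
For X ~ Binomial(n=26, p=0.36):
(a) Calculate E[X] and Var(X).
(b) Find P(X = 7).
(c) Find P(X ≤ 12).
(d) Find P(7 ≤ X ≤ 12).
(a) E[X] = 9.3600, Var(X) = 5.9904
(b) P(X = 7) = 0.107061
(c) P(X ≤ 12) = 0.898697
(d) P(7 ≤ X ≤ 12) = 0.779264

We have X ~ Binomial(n=26, p=0.36).

(a) Moments:
E[X] = 9.3600
Var(X) = 5.9904
σ = √Var(X) = 2.4475

(b) Point probability using PMF:
P(X = 7) = 0.107061

(c) Cumulative probability using CDF:
P(X ≤ 12) = F(12) = 0.898697

(d) Range probability:
P(7 ≤ X ≤ 12) = P(X ≤ 12) - P(X ≤ 6)
                   = F(12) - F(6)
                   = 0.898697 - 0.119432
                   = 0.779264

This means approximately 77.9% of outcomes fall in the interval [7, 12].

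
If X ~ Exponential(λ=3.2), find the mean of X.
0.3125

We have X ~ Exponential(λ=3.2).

For an Exponential distribution with λ=3.2:
E[X] = 0.3125

This is the expected (average) value of X.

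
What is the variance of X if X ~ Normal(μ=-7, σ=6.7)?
44.8900

We have X ~ Normal(μ=-7, σ=6.7).

For a Normal distribution with μ=-7, σ=6.7:
Var(X) = 44.8900

The variance measures the spread of the distribution around the mean.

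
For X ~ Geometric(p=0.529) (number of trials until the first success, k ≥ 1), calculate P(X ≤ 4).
0.950787

We have X ~ Geometric(p=0.529) (number of trials until the first success, k ≥ 1).

The CDF gives us P(X ≤ k).

Using the CDF:
P(X ≤ 4) = 0.950787

This means there's approximately a 95.1% chance that X is at most 4.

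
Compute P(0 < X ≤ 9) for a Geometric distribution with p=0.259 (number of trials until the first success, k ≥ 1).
0.932646

We have X ~ Geometric(p=0.259) (number of trials until the first success, k ≥ 1).

To find P(0 < X ≤ 9), we use:
P(0 < X ≤ 9) = P(X ≤ 9) - P(X ≤ 0)
                 = F(9) - F(0)
                 = 0.932646 - 0.000000
                 = 0.932646

So there's approximately a 93.3% chance that X falls in this range.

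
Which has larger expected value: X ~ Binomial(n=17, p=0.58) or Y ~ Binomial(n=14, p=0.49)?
X has larger mean (9.8600 > 6.8600)

Compute the expected value for each distribution:

X ~ Binomial(n=17, p=0.58):
E[X] = 9.8600

Y ~ Binomial(n=14, p=0.49):
E[Y] = 6.8600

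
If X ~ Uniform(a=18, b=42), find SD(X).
6.9282

We have X ~ Uniform(a=18, b=42).

For a Uniform distribution with a=18, b=42:
σ = √Var(X) = 6.9282

The standard deviation is the square root of the variance.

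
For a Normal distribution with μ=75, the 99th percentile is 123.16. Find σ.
σ = 20.7020

For X ~ Normal(μ, σ), the p-th percentile satisfies x = μ + z_p × σ,
where z_p = Φ⁻¹(p) is the standard normal quantile.

Step 1: z_{0.99} = Φ⁻¹(0.99) = 2.3263

Step 2: Solve for σ:
123.16 = 75 + 2.3263 × σ
σ = (123.16 - 75) / 2.3263
σ = 48.16 / 2.3263
σ = 20.7020

Verification: μ + z × σ = 75 + 2.3263 × 20.7020 = 123.16 ✓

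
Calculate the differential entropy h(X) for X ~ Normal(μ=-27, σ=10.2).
3.7413 nats

We have X ~ Normal(μ=-27, σ=10.2).

The differential entropy measures the uncertainty or information content of the distribution.

For a Normal distribution with μ=-27, σ=10.2:
h(X) = 3.7413 nats

(In bits, this would be 5.3976 bits.)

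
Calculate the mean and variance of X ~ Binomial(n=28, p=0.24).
E[X] = 6.7200, Var(X) = 5.1072

We have X ~ Binomial(n=28, p=0.24).

For a Binomial distribution with n=28, p=0.24:

Expected value:
E[X] = 6.7200

Variance:
Var(X) = 5.1072

Standard deviation:
σ = √Var(X) = 2.2599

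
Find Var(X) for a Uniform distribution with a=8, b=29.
36.7500

We have X ~ Uniform(a=8, b=29).

For a Uniform distribution with a=8, b=29:
Var(X) = 36.7500

The variance measures the spread of the distribution around the mean.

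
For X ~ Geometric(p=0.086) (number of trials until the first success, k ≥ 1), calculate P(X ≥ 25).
0.115534

We have X ~ Geometric(p=0.086) (number of trials until the first success, k ≥ 1).

For discrete distributions, P(X ≥ 25) = 1 - P(X ≤ 24).

P(X ≤ 24) = 0.884466
P(X ≥ 25) = 1 - 0.884466 = 0.115534

So there's approximately a 11.6% chance that X is at least 25.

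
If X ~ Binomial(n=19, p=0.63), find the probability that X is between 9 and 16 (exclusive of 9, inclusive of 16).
0.867754

We have X ~ Binomial(n=19, p=0.63).

To find P(9 < X ≤ 16), we use:
P(9 < X ≤ 16) = P(X ≤ 16) - P(X ≤ 9)
                 = F(16) - F(9)
                 = 0.989046 - 0.121291
                 = 0.867754

So there's approximately a 86.8% chance that X falls in this range.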